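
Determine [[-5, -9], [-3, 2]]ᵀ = [[-5, -3], [-9, 2]]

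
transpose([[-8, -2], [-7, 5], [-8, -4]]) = [[-8, -7, -8], [-2, 5, -4]]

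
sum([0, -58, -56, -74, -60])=0 + (-58) + (-56) + (-74) + (-60)
= -248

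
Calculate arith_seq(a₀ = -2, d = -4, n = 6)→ a_0 = -2 + 0*-4 = -2
a_1 = -2 + 1*-4 = -6
a_2 = -2 + 2*-4 = -10
...
= [-2, -6, -10, -14, -18, -22]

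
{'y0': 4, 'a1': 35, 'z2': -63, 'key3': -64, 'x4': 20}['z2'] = -63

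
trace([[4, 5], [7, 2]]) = diagonal: 4 + 2
= 6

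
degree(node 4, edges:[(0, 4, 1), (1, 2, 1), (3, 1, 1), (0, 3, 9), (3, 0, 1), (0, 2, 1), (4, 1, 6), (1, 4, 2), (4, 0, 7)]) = incident: (0,4), (4,1), (1,4), (4,0)
= 4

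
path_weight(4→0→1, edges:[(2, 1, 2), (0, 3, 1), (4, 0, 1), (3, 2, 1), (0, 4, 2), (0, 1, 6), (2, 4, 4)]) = 7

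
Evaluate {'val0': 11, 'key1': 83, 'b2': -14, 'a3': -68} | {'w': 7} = {'val0': 11, 'key1': 83, 'b2': -14, 'a3': -68, 'w': 7}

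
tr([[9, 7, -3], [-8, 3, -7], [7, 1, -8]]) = diagonal: 9 + 3 + (-8)
= 4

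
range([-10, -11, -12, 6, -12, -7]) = 18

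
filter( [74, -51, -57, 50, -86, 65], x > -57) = [74, -51, 50, 65]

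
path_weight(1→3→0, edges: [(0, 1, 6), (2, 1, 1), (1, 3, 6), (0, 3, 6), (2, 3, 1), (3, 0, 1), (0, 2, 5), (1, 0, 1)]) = w(1→3)=6 + w(3→0)=1
= 7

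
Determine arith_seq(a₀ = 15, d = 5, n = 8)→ [15, 20, 25, 30, 35, 40, 45, 50]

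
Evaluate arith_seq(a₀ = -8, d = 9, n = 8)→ [-8, 1, 10, 19, 28, 37, 46, 55]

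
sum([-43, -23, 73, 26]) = (-43) + (-23) + 73 + 26
= 33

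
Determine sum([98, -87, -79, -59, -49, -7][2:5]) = slice → [-79, -59, -49]
(-79) + (-59) + (-49)
= -187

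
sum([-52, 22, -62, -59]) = (-52) + 22 + (-62) + (-59)
= -151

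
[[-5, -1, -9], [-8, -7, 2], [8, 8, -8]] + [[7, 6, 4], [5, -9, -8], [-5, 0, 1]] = [[2, 5, -5], [-3, -16, -6], [3, 8, -7]]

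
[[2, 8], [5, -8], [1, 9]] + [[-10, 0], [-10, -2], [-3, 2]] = [[-8, 8], [-5, -10], [-2, 11]]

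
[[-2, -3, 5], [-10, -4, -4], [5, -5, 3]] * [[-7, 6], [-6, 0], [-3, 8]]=[[17, 28], [106, -92], [-14, 54]]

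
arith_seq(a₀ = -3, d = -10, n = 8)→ [-3, -13, -23, -33, -43, -53, -63, -73]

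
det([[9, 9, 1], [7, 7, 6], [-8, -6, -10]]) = -94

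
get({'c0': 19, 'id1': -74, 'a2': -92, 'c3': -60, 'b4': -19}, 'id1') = -74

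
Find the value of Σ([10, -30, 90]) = 70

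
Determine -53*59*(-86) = 268922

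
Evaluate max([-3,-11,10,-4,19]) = 19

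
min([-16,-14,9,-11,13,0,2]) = -16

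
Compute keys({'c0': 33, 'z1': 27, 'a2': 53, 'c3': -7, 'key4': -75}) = ['c0', 'z1', 'a2', 'c3', 'key4']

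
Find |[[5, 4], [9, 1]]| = -31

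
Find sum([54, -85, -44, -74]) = -149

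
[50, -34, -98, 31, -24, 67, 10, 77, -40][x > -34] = keep x where x > -34: 50✓, -34✗, -98✗, 31✓, -24✓, 67✓, 10✓, 77✓, -40✗
= [50, 31, -24, 67, 10, 77]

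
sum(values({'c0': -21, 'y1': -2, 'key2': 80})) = 57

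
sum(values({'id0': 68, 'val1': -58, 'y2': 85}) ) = 95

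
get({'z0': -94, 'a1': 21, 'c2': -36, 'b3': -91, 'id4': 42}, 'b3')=-91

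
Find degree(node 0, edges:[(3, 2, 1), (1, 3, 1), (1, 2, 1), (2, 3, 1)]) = 0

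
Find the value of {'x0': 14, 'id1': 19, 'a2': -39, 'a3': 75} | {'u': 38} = {'x0': 14, 'id1': 19, 'a2': -39, 'a3': 75, 'u': 38}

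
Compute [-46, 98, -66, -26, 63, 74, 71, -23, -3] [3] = -26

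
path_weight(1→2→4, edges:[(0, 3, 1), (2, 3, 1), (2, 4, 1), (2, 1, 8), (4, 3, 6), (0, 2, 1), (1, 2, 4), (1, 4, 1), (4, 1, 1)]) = 5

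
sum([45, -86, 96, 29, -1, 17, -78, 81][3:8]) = 48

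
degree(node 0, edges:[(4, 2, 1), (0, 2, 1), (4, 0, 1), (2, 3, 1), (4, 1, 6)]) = incident: (0,2), (4,0)
= 2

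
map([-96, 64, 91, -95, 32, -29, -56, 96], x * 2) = [-192, 128, 182, -190, 64, -58, -112, 192]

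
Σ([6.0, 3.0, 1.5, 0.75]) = 11.25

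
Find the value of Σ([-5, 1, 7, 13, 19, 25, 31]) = (-5) + 1 + 7 + 13 + 19 + 25 + 31
= 91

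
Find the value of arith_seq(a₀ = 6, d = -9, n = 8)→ a_0 = 6 + 0*-9 = 6
a_1 = 6 + 1*-9 = -3
a_2 = 6 + 2*-9 = -12
...
= [6, -3, -12, -21, -30, -39, -48, -57]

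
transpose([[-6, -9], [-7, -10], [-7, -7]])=[[-6, -7, -7], [-9, -10, -7]]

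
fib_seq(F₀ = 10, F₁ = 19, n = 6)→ [10, 19, 29, 48, 77, 125]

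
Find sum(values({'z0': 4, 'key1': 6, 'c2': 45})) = 4 + 6 + 45
= 55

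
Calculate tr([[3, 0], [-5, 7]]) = 10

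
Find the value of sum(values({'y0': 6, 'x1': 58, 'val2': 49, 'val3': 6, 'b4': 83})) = 202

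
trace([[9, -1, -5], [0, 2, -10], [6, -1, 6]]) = 17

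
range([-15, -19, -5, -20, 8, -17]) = 28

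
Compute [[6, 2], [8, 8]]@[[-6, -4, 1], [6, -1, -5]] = C[0][0] = (6)*(-6) + (2)*(6) = -24
C[0][1] = (6)*(-4) + (2)*(-1) = -26
C[0][2] = (6)*(1) + (2)*(-5) = -4
C[1][0] = (8)*(-6) + (8)*(6) = 0
C[1][1] = (8)*(-4) + (8)*(-1) = -40
C[1][2] = (8)*(1) + (8)*(-5) = -32
= [[-24, -26, -4], [0, -40, -32]]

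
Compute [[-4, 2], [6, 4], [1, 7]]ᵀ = [[-4, 6, 1], [2, 4, 7]]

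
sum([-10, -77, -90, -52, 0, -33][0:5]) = -229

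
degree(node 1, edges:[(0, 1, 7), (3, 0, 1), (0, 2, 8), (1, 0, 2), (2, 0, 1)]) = 2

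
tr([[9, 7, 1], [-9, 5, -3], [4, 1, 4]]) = 18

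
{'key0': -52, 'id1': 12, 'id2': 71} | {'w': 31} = {'key0': -52, 'id1': 12, 'id2': 71, 'w': 31}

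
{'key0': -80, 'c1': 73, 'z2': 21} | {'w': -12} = {'key0': -80, 'c1': 73, 'z2': 21, 'w': -12}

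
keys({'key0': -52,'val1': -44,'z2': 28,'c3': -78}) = ['key0', 'val1', 'z2', 'c3']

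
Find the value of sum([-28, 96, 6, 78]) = (-28) + 96 + 6 + 78
= 152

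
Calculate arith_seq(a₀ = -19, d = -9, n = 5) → [-19, -28, -37, -46, -55]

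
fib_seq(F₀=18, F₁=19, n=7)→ [18, 19, 37, 56, 93, 149, 242]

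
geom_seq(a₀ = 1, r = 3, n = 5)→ a_0 = 1*3^0 = 1
a_1 = 1*3^1 = 3
a_2 = 1*3^2 = 9
...
= [1, 3, 9, 27, 81]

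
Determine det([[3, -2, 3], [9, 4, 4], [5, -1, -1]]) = (1)*(3)*det([[4, 4], [-1, -1]]) + (-1)*(-2)*det([[9, 4], [5, -1]]) + (1)*(3)*det([[9, 4], [5, -1]])
= 0 + -58 + -87
= -145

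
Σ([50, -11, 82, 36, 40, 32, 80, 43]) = 50 + (-11) + 82 + 36 + 40 + 32 + 80 + 43
= 352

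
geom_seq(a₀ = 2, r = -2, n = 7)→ a_0 = 2*(-2)^0 = 2
a_1 = 2*(-2)^1 = -4
a_2 = 2*(-2)^2 = 8
...
= [2, -4, 8, -16, 32, -64, 128]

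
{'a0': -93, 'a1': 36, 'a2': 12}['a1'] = 36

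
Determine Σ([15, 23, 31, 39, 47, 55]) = 15 + 23 + 31 + 39 + 47 + 55
= 210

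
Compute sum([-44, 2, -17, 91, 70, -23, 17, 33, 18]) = (-44) + 2 + (-17) + 91 + 70 + (-23) + 17 + 33 + 18
= 147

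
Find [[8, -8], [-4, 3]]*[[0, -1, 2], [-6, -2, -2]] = C[0][0] = (8)*(0) + (-8)*(-6) = 48
C[0][1] = (8)*(-1) + (-8)*(-2) = 8
C[0][2] = (8)*(2) + (-8)*(-2) = 32
C[1][0] = (-4)*(0) + (3)*(-6) = -18
C[1][1] = (-4)*(-1) + (3)*(-2) = -2
C[1][2] = (-4)*(2) + (3)*(-2) = -14
= [[48, 8, 32], [-18, -2, -14]]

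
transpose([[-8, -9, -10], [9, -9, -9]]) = [[-8, 9], [-9, -9], [-10, -9]]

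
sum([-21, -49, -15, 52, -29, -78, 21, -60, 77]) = (-21) + (-49) + (-15) + 52 + (-29) + (-78) + 21 + (-60) + 77
= -102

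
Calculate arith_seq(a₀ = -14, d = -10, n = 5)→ [-14, -24, -34, -44, -54]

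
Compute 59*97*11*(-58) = -3651274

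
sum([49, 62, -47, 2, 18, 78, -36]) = 49 + 62 + (-47) + 2 + 18 + 78 + (-36)
= 126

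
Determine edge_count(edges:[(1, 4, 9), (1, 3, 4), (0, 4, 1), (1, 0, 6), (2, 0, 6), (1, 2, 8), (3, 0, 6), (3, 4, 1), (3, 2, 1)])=9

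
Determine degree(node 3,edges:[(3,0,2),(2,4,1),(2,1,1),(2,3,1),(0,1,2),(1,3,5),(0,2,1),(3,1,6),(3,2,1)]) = incident: (3,0), (2,3), (1,3), (3,1), (3,2)
= 5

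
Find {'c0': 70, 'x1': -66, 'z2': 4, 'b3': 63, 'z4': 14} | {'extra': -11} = {'c0': 70, 'x1': -66, 'z2': 4, 'b3': 63, 'z4': 14, 'extra': -11}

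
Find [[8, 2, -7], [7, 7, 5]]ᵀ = [[8, 7], [2, 7], [-7, 5]]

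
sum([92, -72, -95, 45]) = -30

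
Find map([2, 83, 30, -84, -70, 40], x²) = [4, 6889, 900, 7056, 4900, 1600]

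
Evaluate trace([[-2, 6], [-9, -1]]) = diagonal: (-2) + (-1)
= -3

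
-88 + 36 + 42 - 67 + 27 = -50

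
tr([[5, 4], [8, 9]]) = diagonal: 5 + 9
= 14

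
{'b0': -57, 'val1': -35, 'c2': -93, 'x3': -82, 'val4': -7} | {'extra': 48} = {'b0': -57, 'val1': -35, 'c2': -93, 'x3': -82, 'val4': -7, 'extra': 48}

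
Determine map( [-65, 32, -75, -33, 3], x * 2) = -65*2=-130, 32*2=64, -75*2=-150, -33*2=-66, 3*2=6
= [-130, 64, -150, -66, 6]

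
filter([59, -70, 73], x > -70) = [59, 73]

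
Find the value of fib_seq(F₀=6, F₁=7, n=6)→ F_2 = F_1 + F_0 = 13
F_3 = F_2 + F_1 = 20
F_4 = F_3 + F_2 = 33
...
= [6, 7, 13, 20, 33, 53]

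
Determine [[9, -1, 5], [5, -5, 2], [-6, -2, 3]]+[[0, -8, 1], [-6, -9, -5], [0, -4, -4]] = [[9, -9, 6], [-1, -14, -3], [-6, -6, -1]]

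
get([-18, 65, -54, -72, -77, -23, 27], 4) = -77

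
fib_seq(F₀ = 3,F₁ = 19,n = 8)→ F_2 = F_1 + F_0 = 22
F_3 = F_2 + F_1 = 41
F_4 = F_3 + F_2 = 63
...
= [3, 19, 22, 41, 63, 104, 167, 271]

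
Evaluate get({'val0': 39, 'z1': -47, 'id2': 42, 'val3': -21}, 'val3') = -21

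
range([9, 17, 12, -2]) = 19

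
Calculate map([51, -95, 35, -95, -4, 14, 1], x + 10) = [61, -85, 45, -85, 6, 24, 11]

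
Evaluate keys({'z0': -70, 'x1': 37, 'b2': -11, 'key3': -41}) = ['z0', 'x1', 'b2', 'key3']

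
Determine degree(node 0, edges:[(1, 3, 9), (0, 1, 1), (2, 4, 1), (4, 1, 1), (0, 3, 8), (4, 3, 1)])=incident: (0,1), (0,3)
= 2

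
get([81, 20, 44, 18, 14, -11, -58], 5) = -11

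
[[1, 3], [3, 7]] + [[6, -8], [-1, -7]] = [[7, -5], [2, 0]]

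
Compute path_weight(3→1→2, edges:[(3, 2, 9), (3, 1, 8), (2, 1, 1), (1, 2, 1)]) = 9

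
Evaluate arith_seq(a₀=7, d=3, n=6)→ a_0 = 7 + 0*3 = 7
a_1 = 7 + 1*3 = 10
a_2 = 7 + 2*3 = 13
...
= [7, 10, 13, 16, 19, 22]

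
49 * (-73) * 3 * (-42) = 450702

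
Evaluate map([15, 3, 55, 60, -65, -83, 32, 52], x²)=(15)²=225, (3)²=9, (55)²=3025, (60)²=3600, (-65)²=4225, (-83)²=6889, (32)²=1024, (52)²=2704
= [225, 9, 3025, 3600, 4225, 6889, 1024, 2704]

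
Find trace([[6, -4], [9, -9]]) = -3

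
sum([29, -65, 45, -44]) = -35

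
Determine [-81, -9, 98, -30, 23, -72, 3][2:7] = [98, -30, 23, -72, 3]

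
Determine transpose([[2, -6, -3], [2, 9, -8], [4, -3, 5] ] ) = [[2, 2, 4], [-6, 9, -3], [-3, -8, 5]]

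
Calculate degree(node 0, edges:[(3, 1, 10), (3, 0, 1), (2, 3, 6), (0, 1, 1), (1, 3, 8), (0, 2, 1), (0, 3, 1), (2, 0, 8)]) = 5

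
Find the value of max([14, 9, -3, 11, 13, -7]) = 14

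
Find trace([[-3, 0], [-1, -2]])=-5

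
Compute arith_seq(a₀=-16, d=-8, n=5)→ [-16, -24, -32, -40, -48]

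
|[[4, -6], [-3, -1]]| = -22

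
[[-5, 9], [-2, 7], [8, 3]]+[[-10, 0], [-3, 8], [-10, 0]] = [[-15, 9], [-5, 15], [-2, 3]]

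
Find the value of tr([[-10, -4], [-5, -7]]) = diagonal: (-10) + (-7)
= -17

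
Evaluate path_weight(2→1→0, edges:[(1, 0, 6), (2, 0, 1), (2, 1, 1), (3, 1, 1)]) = 7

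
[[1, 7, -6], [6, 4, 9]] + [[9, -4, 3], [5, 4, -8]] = [[10, 3, -3], [11, 8, 1]]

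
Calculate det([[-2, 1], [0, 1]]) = -2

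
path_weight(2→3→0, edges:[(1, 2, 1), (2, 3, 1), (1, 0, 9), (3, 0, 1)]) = 2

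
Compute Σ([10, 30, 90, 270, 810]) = 1210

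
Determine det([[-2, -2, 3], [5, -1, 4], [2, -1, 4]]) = (1)*(-2)*det([[-1, 4], [-1, 4]]) + (-1)*(-2)*det([[5, 4], [2, 4]]) + (1)*(3)*det([[5, -1], [2, -1]])
= 0 + 24 + -9
= 15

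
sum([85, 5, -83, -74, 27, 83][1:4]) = slice → [5, -83, -74]
5 + (-83) + (-74)
= -152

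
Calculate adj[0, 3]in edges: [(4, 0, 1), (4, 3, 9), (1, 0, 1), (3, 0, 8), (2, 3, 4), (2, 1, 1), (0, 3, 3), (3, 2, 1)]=3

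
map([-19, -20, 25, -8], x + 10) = -19+10=-9, -20+10=-10, 25+10=35, -8+10=2
= [-9, -10, 35, 2]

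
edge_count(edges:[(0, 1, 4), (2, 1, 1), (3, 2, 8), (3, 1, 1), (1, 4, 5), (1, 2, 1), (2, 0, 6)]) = 7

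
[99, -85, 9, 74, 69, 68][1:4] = [-85, 9, 74]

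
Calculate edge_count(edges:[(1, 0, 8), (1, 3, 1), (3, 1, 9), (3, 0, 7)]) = 4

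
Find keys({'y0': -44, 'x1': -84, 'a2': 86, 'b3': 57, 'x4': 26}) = ['y0', 'x1', 'a2', 'b3', 'x4']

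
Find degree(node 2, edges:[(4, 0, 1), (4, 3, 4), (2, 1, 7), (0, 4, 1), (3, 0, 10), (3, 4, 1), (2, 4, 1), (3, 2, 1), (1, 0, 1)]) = 3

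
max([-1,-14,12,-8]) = 12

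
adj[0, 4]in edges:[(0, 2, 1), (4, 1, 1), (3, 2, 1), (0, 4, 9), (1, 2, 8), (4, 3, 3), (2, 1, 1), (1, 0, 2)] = 9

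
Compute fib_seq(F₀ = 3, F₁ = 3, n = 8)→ [3, 3, 6, 9, 15, 24, 39, 63]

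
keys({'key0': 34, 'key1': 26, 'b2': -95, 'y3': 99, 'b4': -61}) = ['key0', 'key1', 'b2', 'y3', 'b4']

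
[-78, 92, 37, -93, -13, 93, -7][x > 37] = [92, 93]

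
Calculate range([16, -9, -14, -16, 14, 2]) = 32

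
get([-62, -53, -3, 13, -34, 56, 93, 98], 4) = -34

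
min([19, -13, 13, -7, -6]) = -13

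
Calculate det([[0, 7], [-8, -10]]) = (0)*(-10) - (7)*(-8)
= 56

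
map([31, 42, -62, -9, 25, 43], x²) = (31)²=961, (42)²=1764, (-62)²=3844, (-9)²=81, (25)²=625, (43)²=1849
= [961, 1764, 3844, 81, 625, 1849]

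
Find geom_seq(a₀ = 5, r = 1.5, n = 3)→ a_0 = 5*1.5^0 = 5.0
a_1 = 5*1.5^1 = 7.5
a_2 = 5*1.5^2 = 11.25
= [5.0, 7.5, 11.25]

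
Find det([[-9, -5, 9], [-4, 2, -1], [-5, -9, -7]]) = (1)*(-9)*det([[2, -1], [-9, -7]]) + (-1)*(-5)*det([[-4, -1], [-5, -7]]) + (1)*(9)*det([[-4, 2], [-5, -9]])
= 207 + 115 + 414
= 736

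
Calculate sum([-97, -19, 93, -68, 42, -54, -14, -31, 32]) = (-97) + (-19) + 93 + (-68) + 42 + (-54) + (-14) + (-31) + 32
= -116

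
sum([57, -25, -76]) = 57 + (-25) + (-76)
= -44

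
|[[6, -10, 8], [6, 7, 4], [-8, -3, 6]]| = (1)*(6)*det([[7, 4], [-3, 6]]) + (-1)*(-10)*det([[6, 4], [-8, 6]]) + (1)*(8)*det([[6, 7], [-8, -3]])
= 324 + 680 + 304
= 1308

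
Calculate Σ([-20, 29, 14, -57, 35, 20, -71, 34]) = -16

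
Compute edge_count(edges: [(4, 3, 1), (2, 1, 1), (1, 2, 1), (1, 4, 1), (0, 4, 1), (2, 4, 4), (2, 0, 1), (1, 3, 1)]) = 8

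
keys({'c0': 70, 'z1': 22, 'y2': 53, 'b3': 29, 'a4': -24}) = ['c0', 'z1', 'y2', 'b3', 'a4']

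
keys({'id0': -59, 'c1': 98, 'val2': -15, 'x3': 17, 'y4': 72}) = ['id0', 'c1', 'val2', 'x3', 'y4']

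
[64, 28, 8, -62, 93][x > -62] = keep x where x > -62: 64✓, 28✓, 8✓, -62✗, 93✓
= [64, 28, 8, 93]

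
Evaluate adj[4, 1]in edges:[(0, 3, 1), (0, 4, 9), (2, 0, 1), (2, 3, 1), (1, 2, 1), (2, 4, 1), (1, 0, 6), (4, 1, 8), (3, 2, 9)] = 8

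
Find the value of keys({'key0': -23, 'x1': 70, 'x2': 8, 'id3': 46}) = ['key0', 'x1', 'x2', 'id3']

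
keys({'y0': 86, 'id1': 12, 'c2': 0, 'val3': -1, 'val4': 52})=['y0', 'id1', 'c2', 'val3', 'val4']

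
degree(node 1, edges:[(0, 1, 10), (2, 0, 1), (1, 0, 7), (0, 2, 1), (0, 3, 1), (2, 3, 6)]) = incident: (0,1), (1,0)
= 2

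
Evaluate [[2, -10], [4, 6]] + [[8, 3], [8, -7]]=[[10, -7], [12, -1]]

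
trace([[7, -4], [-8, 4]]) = diagonal: 7 + 4
= 11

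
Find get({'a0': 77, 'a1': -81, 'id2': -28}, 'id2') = -28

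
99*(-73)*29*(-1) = 209583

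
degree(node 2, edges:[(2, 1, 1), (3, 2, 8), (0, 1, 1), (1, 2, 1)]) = 3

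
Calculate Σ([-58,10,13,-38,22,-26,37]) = -40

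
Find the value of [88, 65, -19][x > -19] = keep x where x > -19: 88✓, 65✓, -19✗
= [88, 65]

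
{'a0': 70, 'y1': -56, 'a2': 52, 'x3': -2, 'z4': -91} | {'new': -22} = {'a0': 70, 'y1': -56, 'a2': 52, 'x3': -2, 'z4': -91, 'new': -22}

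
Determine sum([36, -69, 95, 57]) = 36 + (-69) + 95 + 57
= 119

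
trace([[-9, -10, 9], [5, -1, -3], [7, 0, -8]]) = diagonal: (-9) + (-1) + (-8)
= -18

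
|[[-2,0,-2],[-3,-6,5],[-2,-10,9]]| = -28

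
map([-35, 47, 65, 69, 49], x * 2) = -35*2=-70, 47*2=94, 65*2=130, 69*2=138, 49*2=98
= [-70, 94, 130, 138, 98]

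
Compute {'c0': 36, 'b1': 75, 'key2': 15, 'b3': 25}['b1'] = 75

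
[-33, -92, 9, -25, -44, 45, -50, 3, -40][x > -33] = [9, -25, 45, 3]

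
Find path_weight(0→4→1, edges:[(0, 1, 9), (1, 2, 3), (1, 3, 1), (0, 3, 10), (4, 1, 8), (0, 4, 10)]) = 18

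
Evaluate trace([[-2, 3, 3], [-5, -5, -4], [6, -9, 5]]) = diagonal: (-2) + (-5) + 5
= -2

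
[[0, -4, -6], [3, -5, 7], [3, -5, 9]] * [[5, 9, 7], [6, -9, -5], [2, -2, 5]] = [[-36, 48, -10], [-1, 58, 81], [3, 54, 91]]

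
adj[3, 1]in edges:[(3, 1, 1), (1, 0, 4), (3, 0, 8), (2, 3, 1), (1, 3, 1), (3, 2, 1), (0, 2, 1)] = 1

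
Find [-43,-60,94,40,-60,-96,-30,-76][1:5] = [-60, 94, 40, -60]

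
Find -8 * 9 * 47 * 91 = -307944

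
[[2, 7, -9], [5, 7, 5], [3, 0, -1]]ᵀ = [[2, 5, 3], [7, 7, 0], [-9, 5, -1]]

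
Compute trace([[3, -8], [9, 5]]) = diagonal: 3 + 5
= 8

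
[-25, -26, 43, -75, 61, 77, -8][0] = -25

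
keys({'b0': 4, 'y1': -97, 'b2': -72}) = ['b0', 'y1', 'b2']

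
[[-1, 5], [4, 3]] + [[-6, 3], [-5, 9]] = [[-7, 8], [-1, 12]]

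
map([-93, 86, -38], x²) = [8649, 7396, 1444]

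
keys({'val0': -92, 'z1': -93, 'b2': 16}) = ['val0', 'z1', 'b2']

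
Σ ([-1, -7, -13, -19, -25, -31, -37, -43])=(-1) + (-7) + (-13) + (-19) + (-25) + (-31) + (-37) + (-43)
= -176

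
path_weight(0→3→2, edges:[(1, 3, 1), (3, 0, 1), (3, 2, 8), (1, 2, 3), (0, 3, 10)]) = w(0→3)=10 + w(3→2)=8
= 18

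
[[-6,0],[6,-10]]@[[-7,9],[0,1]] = [[42, -54], [-42, 44]]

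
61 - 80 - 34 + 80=27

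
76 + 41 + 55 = 172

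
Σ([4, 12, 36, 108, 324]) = 484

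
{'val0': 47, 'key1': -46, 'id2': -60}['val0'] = 47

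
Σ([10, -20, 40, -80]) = -50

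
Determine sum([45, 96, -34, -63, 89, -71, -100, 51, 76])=45 + 96 + (-34) + (-63) + 89 + (-71) + (-100) + 51 + 76
= 89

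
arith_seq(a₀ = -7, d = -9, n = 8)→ a_0 = -7 + 0*-9 = -7
a_1 = -7 + 1*-9 = -16
a_2 = -7 + 2*-9 = -25
...
= [-7, -16, -25, -34, -43, -52, -61, -70]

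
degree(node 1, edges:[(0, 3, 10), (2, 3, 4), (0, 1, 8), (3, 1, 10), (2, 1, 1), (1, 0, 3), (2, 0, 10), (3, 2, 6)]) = incident: (0,1), (3,1), (2,1), (1,0)
= 4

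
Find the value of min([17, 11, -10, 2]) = -10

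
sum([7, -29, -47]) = -69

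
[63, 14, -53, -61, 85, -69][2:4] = [-53, -61]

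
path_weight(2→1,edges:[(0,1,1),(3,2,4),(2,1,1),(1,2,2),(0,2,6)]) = 1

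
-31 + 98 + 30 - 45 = 52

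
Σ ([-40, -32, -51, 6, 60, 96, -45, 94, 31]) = (-40) + (-32) + (-51) + 6 + 60 + 96 + (-45) + 94 + 31
= 119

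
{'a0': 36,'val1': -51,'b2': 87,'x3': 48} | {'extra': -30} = {'a0': 36, 'val1': -51, 'b2': 87, 'x3': 48, 'extra': -30}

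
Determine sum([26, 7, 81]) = 26 + 7 + 81
= 114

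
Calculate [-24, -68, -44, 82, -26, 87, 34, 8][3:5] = [82, -26]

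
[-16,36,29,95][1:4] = [36, 29, 95]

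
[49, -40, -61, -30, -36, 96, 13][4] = -36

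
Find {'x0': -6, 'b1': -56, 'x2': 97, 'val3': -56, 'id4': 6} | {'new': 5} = {'x0': -6, 'b1': -56, 'x2': 97, 'val3': -56, 'id4': 6, 'new': 5}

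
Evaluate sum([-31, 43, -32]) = -20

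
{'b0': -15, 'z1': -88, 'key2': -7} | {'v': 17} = {'b0': -15, 'z1': -88, 'key2': -7, 'v': 17}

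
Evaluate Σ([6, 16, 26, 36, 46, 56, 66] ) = 6 + 16 + 26 + 36 + 46 + 56 + 66
= 252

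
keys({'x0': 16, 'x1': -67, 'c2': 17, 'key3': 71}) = ['x0', 'x1', 'c2', 'key3']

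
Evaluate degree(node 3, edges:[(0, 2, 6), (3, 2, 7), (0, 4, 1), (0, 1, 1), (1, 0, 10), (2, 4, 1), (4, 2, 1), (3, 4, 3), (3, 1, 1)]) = 3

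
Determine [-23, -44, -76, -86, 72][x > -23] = keep x where x > -23: -23✗, -44✗, -76✗, -86✗, 72✓
= [72]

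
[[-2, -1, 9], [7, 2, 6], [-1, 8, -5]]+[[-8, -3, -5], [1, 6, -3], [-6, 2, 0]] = [[-10, -4, 4], [8, 8, 3], [-7, 10, -5]]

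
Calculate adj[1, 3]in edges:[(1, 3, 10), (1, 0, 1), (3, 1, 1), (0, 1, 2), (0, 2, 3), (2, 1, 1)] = 10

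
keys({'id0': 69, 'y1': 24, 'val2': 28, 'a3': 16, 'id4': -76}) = ['id0', 'y1', 'val2', 'a3', 'id4']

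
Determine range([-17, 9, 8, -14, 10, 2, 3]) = 27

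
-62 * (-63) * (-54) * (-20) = 4218480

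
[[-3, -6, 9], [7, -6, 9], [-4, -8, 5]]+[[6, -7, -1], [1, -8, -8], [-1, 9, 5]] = [[3, -13, 8], [8, -14, 1], [-5, 1, 10]]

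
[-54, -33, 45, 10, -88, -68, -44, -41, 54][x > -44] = [-33, 45, 10, -41, 54]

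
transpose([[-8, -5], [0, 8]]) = [[-8, 0], [-5, 8]]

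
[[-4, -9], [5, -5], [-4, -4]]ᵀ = [[-4, 5, -4], [-9, -5, -4]]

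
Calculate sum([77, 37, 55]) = 169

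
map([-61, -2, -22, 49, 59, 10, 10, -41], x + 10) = -61+10=-51, -2+10=8, -22+10=-12, 49+10=59, 59+10=69, 10+10=20, 10+10=20, -41+10=-31
= [-51, 8, -12, 59, 69, 20, 20, -31]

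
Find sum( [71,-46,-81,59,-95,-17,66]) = 71 + (-46) + (-81) + 59 + (-95) + (-17) + 66
= -43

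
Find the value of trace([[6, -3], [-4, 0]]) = diagonal: 6 + 0
= 6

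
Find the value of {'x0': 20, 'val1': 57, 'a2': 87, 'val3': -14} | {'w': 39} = {'x0': 20, 'val1': 57, 'a2': 87, 'val3': -14, 'w': 39}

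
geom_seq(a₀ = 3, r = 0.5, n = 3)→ [3.0, 1.5, 0.75]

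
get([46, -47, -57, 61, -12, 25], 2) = -57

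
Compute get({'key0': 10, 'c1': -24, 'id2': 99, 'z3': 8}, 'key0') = 10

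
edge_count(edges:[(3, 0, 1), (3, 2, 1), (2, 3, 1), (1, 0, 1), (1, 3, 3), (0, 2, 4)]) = 6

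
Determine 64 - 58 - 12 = -6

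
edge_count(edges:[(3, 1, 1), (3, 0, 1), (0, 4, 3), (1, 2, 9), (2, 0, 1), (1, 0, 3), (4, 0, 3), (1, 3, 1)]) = 8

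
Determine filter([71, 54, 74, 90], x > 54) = keep x where x > 54: 71✓, 54✗, 74✓, 90✓
= [71, 74, 90]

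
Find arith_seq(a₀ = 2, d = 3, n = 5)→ [2, 5, 8, 11, 14]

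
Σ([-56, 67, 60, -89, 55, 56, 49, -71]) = 71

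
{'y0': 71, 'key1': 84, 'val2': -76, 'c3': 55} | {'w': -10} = {'y0': 71, 'key1': 84, 'val2': -76, 'c3': 55, 'w': -10}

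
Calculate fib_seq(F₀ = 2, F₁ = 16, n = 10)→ [2, 16, 18, 34, 52, 86, 138, 224, 362, 586]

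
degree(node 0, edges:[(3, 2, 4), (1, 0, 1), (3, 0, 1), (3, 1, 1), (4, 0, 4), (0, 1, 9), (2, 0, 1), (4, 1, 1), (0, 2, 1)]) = incident: (1,0), (3,0), (4,0), (0,1), (2,0), (0,2)
= 6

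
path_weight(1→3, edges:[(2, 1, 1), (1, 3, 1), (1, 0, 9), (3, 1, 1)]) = w(1→3)=1
= 1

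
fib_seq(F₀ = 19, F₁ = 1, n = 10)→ F_2 = F_1 + F_0 = 20
F_3 = F_2 + F_1 = 21
F_4 = F_3 + F_2 = 41
...
= [19, 1, 20, 21, 41, 62, 103, 165, 268, 433]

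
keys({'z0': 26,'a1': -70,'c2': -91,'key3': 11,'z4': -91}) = ['z0', 'a1', 'c2', 'key3', 'z4']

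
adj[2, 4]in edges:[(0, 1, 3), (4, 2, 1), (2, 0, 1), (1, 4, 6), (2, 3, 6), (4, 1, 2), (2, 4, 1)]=1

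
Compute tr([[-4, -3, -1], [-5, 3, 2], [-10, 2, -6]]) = -7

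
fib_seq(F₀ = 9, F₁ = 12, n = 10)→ F_2 = F_1 + F_0 = 21
F_3 = F_2 + F_1 = 33
F_4 = F_3 + F_2 = 54
...
= [9, 12, 21, 33, 54, 87, 141, 228, 369, 597]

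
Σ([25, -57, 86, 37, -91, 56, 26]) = 82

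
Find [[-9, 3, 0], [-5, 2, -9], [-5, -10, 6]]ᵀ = [[-9, -5, -5], [3, 2, -10], [0, -9, 6]]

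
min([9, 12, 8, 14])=8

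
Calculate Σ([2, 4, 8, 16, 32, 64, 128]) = 254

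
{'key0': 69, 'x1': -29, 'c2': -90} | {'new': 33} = {'key0': 69, 'x1': -29, 'c2': -90, 'new': 33}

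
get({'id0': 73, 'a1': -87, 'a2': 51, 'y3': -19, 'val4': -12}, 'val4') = -12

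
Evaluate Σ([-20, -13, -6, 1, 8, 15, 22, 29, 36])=(-20) + (-13) + (-6) + 1 + 8 + 15 + 22 + 29 + 36
= 72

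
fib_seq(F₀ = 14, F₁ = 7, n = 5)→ F_2 = F_1 + F_0 = 21
F_3 = F_2 + F_1 = 28
F_4 = F_3 + F_2 = 49
= [14, 7, 21, 28, 49]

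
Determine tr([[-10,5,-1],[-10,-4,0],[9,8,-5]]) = -19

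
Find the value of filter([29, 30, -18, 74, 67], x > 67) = [74]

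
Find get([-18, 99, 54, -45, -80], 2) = 54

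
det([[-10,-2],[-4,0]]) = -8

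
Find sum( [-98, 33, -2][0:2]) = -65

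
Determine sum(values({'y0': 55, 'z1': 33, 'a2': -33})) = 55 + 33 + (-33)
= 55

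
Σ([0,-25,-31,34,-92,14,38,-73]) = -135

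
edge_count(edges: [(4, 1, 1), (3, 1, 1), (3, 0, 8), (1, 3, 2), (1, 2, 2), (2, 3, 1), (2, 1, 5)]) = 7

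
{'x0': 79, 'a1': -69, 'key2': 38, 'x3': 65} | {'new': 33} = {'x0': 79, 'a1': -69, 'key2': 38, 'x3': 65, 'new': 33}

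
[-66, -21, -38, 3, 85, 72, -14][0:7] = [-66, -21, -38, 3, 85, 72, -14]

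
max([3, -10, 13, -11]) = 13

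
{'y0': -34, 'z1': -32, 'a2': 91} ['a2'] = 91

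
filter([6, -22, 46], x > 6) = keep x where x > 6: 6✗, -22✗, 46✓
= [46]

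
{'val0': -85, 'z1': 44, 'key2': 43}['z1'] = 44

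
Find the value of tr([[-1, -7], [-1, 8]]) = diagonal: (-1) + 8
= 7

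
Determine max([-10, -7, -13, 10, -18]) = 10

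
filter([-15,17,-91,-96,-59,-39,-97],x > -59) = [-15, 17, -39]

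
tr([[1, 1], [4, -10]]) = diagonal: 1 + (-10)
= -9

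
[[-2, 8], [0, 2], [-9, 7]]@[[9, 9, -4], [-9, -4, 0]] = [[-90, -50, 8], [-18, -8, 0], [-144, -109, 36]]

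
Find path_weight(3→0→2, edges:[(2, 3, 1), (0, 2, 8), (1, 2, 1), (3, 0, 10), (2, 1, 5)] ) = 18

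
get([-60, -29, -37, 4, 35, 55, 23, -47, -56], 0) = -60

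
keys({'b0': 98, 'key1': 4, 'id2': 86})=['b0', 'key1', 'id2']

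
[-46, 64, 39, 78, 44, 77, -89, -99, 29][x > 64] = [78, 77]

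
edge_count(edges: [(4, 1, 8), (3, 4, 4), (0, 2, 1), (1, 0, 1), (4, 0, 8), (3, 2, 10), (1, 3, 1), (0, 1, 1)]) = 8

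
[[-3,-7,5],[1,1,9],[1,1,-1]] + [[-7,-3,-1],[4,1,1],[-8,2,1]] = [[-10, -10, 4], [5, 2, 10], [-7, 3, 0]]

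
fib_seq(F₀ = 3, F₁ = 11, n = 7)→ [3, 11, 14, 25, 39, 64, 103]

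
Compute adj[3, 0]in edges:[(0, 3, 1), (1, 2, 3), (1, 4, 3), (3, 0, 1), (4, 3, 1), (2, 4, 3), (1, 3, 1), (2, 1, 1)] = 1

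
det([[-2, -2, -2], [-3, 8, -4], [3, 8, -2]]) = 100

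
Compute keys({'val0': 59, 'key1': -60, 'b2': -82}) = ['val0', 'key1', 'b2']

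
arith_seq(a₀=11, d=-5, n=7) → [11, 6, 1, -4, -9, -14, -19]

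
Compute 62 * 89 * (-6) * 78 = -2582424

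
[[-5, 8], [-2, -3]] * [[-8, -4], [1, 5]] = C[0][0] = (-5)*(-8) + (8)*(1) = 48
C[0][1] = (-5)*(-4) + (8)*(5) = 60
C[1][0] = (-2)*(-8) + (-3)*(1) = 13
C[1][1] = (-2)*(-4) + (-3)*(5) = -7
= [[48, 60], [13, -7]]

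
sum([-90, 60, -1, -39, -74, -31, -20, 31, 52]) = (-90) + 60 + (-1) + (-39) + (-74) + (-31) + (-20) + 31 + 52
= -112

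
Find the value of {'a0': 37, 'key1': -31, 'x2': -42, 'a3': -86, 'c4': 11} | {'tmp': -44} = {'a0': 37, 'key1': -31, 'x2': -42, 'a3': -86, 'c4': 11, 'tmp': -44}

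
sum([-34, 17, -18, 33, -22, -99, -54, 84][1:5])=10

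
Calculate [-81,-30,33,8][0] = -81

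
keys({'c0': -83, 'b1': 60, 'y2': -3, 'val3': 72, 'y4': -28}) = ['c0', 'b1', 'y2', 'val3', 'y4']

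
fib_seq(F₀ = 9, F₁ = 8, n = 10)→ [9, 8, 17, 25, 42, 67, 109, 176, 285, 461]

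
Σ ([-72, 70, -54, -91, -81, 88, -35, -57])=-232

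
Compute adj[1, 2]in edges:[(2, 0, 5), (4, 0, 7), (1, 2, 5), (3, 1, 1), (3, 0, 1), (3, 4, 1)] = 5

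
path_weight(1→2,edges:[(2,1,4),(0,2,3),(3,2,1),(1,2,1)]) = 1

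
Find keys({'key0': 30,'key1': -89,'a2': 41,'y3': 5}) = ['key0', 'key1', 'a2', 'y3']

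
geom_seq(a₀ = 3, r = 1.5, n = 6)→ [3.0, 4.5, 6.75, 10.125, 15.1875, 22.78125]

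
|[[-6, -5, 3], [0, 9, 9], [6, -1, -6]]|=(1)*(-6)*det([[9, 9], [-1, -6]]) + (-1)*(-5)*det([[0, 9], [6, -6]]) + (1)*(3)*det([[0, 9], [6, -1]])
= 270 + -270 + -162
= -162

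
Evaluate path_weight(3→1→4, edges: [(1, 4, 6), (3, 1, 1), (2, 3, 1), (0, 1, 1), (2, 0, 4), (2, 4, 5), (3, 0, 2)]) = 7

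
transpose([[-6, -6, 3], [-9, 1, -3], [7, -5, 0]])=[[-6, -9, 7], [-6, 1, -5], [3, -3, 0]]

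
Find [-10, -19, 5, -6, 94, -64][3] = -6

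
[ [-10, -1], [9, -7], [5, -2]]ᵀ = [[-10, 9, 5], [-1, -7, -2]]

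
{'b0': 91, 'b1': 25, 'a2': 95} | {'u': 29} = {'b0': 91, 'b1': 25, 'a2': 95, 'u': 29}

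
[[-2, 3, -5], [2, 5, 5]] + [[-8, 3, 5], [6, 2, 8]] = [[-10, 6, 0], [8, 7, 13]]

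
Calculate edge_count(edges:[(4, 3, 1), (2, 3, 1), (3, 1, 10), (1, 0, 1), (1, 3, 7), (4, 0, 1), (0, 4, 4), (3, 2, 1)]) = 8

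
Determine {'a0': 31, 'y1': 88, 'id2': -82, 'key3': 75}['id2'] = -82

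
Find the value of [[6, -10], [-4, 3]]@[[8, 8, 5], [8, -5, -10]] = C[0][0] = (6)*(8) + (-10)*(8) = -32
C[0][1] = (6)*(8) + (-10)*(-5) = 98
C[0][2] = (6)*(5) + (-10)*(-10) = 130
C[1][0] = (-4)*(8) + (3)*(8) = -8
C[1][1] = (-4)*(8) + (3)*(-5) = -47
C[1][2] = (-4)*(5) + (3)*(-10) = -50
= [[-32, 98, 130], [-8, -47, -50]]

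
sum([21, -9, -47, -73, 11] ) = -97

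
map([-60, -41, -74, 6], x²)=(-60)²=3600, (-41)²=1681, (-74)²=5476, (6)²=36
= [3600, 1681, 5476, 36]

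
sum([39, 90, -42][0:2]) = slice → [39, 90]
39 + 90
= 129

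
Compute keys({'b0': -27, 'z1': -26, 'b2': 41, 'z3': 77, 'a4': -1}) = ['b0', 'z1', 'b2', 'z3', 'a4']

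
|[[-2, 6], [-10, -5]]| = 70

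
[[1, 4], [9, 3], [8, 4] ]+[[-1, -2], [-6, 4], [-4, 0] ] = [[0, 2], [3, 7], [4, 4]]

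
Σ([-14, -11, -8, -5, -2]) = -40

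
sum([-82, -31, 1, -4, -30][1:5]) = -64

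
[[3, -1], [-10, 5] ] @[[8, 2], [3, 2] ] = [[21, 4], [-65, -10]]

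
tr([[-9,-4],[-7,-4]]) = -13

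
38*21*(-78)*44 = -2738736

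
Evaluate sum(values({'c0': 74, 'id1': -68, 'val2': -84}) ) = -78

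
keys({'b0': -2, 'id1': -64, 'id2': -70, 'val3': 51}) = ['b0', 'id1', 'id2', 'val3']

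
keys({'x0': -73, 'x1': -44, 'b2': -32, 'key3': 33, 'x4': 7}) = ['x0', 'x1', 'b2', 'key3', 'x4']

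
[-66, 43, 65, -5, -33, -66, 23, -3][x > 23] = [43, 65]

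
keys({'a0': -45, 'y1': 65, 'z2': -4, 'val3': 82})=['a0', 'y1', 'z2', 'val3']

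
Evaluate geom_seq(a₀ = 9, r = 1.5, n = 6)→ [9.0, 13.5, 20.25, 30.375, 45.5625, 68.34375]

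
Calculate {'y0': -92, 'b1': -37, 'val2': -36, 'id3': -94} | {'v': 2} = {'y0': -92, 'b1': -37, 'val2': -36, 'id3': -94, 'v': 2}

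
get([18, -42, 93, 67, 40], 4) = 40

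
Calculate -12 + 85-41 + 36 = 68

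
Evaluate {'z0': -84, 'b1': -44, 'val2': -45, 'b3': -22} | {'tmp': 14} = {'z0': -84, 'b1': -44, 'val2': -45, 'b3': -22, 'tmp': 14}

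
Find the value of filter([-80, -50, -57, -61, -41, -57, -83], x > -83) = keep x where x > -83: -80✓, -50✓, -57✓, -61✓, -41✓, -57✓, -83✗
= [-80, -50, -57, -61, -41, -57]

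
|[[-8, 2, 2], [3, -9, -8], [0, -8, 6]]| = 860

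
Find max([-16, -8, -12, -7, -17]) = -7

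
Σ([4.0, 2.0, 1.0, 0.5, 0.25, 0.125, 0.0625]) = 4.0 + 2.0 + 1.0 + 0.5 + 0.25 + 0.125 + 0.0625
= 7.9375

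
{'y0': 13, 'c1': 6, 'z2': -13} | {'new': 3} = {'y0': 13, 'c1': 6, 'z2': -13, 'new': 3}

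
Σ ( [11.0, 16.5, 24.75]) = 11.0 + 16.5 + 24.75
= 52.25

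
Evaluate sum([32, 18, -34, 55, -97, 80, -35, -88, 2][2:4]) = 21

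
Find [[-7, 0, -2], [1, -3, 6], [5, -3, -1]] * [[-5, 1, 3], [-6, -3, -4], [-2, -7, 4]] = C[0][0] = (-7)*(-5) + (0)*(-6) + (-2)*(-2) = 39
C[0][1] = (-7)*(1) + (0)*(-3) + (-2)*(-7) = 7
C[0][2] = (-7)*(3) + (0)*(-4) + (-2)*(4) = -29
C[1][0] = (1)*(-5) + (-3)*(-6) + (6)*(-2) = 1
C[1][1] = (1)*(1) + (-3)*(-3) + (6)*(-7) = -32
C[1][2] = (1)*(3) + (-3)*(-4) + (6)*(4) = 39
... (3 more cells)
= [[39, 7, -29], [1, -32, 39], [-5, 21, 23]]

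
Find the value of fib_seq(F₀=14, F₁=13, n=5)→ [14, 13, 27, 40, 67]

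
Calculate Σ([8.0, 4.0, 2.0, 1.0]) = 8.0 + 4.0 + 2.0 + 1.0
= 15.0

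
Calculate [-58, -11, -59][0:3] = [-58, -11, -59]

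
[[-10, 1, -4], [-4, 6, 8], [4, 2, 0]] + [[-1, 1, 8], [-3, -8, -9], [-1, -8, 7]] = [[-11, 2, 4], [-7, -2, -1], [3, -6, 7]]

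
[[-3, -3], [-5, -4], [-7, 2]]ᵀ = [[-3, -5, -7], [-3, -4, 2]]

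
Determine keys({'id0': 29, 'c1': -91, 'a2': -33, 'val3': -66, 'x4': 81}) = ['id0', 'c1', 'a2', 'val3', 'x4']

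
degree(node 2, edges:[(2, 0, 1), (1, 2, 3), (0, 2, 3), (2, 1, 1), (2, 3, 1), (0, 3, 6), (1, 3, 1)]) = 5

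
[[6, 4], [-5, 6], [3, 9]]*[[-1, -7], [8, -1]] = C[0][0] = (6)*(-1) + (4)*(8) = 26
C[0][1] = (6)*(-7) + (4)*(-1) = -46
C[1][0] = (-5)*(-1) + (6)*(8) = 53
C[1][1] = (-5)*(-7) + (6)*(-1) = 29
C[2][0] = (3)*(-1) + (9)*(8) = 69
C[2][1] = (3)*(-7) + (9)*(-1) = -30
= [[26, -46], [53, 29], [69, -30]]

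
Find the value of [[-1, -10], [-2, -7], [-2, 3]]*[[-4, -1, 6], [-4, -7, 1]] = [[44, 71, -16], [36, 51, -19], [-4, -19, -9]]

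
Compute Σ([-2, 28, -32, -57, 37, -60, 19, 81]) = 14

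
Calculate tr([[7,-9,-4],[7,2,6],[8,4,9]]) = 18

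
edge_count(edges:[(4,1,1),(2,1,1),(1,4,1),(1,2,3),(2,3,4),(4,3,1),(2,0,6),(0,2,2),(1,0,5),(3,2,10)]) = 10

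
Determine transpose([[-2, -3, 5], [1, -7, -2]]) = [[-2, 1], [-3, -7], [5, -2]]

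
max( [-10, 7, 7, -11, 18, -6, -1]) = 18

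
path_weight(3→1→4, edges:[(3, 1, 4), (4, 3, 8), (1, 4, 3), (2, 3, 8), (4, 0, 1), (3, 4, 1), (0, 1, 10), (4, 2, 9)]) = 7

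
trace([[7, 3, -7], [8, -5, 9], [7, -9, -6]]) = diagonal: 7 + (-5) + (-6)
= -4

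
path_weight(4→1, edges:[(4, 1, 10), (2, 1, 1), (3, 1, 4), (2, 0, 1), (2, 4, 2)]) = w(4→1)=10
= 10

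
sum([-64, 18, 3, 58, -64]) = (-64) + 18 + 3 + 58 + (-64)
= -49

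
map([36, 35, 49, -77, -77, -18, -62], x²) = [1296, 1225, 2401, 5929, 5929, 324, 3844]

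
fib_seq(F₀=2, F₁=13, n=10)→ F_2 = F_1 + F_0 = 15
F_3 = F_2 + F_1 = 28
F_4 = F_3 + F_2 = 43
...
= [2, 13, 15, 28, 43, 71, 114, 185, 299, 484]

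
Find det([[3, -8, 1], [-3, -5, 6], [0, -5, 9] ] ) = (1)*(3)*det([[-5, 6], [-5, 9]]) + (-1)*(-8)*det([[-3, 6], [0, 9]]) + (1)*(1)*det([[-3, -5], [0, -5]])
= -45 + -216 + 15
= -246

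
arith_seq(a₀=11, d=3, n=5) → a_0 = 11 + 0*3 = 11
a_1 = 11 + 1*3 = 14
a_2 = 11 + 2*3 = 17
...
= [11, 14, 17, 20, 23]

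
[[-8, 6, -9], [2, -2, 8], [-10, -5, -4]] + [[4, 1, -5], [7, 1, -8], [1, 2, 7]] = [[-4, 7, -14], [9, -1, 0], [-9, -3, 3]]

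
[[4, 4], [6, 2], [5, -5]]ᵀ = [[4, 6, 5], [4, 2, -5]]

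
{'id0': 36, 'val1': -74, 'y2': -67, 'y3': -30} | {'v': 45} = {'id0': 36, 'val1': -74, 'y2': -67, 'y3': -30, 'v': 45}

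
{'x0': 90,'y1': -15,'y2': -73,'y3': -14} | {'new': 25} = {'x0': 90, 'y1': -15, 'y2': -73, 'y3': -14, 'new': 25}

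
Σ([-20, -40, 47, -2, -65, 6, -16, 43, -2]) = (-20) + (-40) + 47 + (-2) + (-65) + 6 + (-16) + 43 + (-2)
= -49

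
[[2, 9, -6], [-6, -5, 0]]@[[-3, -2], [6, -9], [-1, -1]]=C[0][0] = (2)*(-3) + (9)*(6) + (-6)*(-1) = 54
C[0][1] = (2)*(-2) + (9)*(-9) + (-6)*(-1) = -79
C[1][0] = (-6)*(-3) + (-5)*(6) + (0)*(-1) = -12
C[1][1] = (-6)*(-2) + (-5)*(-9) + (0)*(-1) = 57
= [[54, -79], [-12, 57]]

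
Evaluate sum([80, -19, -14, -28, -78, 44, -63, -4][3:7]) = slice → [-28, -78, 44, -63]
(-28) + (-78) + 44 + (-63)
= -125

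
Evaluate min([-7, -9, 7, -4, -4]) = -9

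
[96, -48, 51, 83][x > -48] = [96, 51, 83]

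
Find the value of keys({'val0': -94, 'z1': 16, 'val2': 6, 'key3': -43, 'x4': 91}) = ['val0', 'z1', 'val2', 'key3', 'x4']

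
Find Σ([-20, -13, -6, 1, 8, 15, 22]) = 7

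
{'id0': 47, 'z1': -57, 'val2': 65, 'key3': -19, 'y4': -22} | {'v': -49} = {'id0': 47, 'z1': -57, 'val2': 65, 'key3': -19, 'y4': -22, 'v': -49}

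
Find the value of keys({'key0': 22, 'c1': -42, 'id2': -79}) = ['key0', 'c1', 'id2']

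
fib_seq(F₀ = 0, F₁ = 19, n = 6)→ F_2 = F_1 + F_0 = 19
F_3 = F_2 + F_1 = 38
F_4 = F_3 + F_2 = 57
...
= [0, 19, 19, 38, 57, 95]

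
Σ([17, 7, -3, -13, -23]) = -15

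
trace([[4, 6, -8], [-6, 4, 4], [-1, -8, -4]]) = diagonal: 4 + 4 + (-4)
= 4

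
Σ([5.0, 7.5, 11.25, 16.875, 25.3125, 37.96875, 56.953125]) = 160.859375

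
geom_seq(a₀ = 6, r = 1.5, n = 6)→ [6.0, 9.0, 13.5, 20.25, 30.375, 45.5625]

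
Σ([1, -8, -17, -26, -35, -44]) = 1 + (-8) + (-17) + (-26) + (-35) + (-44)
= -129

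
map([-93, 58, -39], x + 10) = [-83, 68, -29]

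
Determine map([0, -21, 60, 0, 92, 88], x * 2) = [0, -42, 120, 0, 184, 176]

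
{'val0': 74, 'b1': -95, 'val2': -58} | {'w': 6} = {'val0': 74, 'b1': -95, 'val2': -58, 'w': 6}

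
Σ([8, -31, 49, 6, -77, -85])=8 + (-31) + 49 + 6 + (-77) + (-85)
= -130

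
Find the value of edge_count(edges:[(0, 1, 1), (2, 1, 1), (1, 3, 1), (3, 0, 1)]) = 4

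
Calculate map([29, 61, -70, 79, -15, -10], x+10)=29+10=39, 61+10=71, -70+10=-60, 79+10=89, -15+10=-5, -10+10=0
= [39, 71, -60, 89, -5, 0]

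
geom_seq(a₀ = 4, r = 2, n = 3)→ [4, 8, 16]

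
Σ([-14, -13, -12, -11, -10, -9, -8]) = (-14) + (-13) + (-12) + (-11) + (-10) + (-9) + (-8)
= -77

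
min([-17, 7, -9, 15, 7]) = -17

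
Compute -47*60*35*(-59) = 5823300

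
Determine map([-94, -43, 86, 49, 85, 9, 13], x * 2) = -94*2=-188, -43*2=-86, 86*2=172, 49*2=98, 85*2=170, 9*2=18, 13*2=26
= [-188, -86, 172, 98, 170, 18, 26]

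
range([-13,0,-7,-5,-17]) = 17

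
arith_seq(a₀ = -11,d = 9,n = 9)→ a_0 = -11 + 0*9 = -11
a_1 = -11 + 1*9 = -2
a_2 = -11 + 2*9 = 7
...
= [-11, -2, 7, 16, 25, 34, 43, 52, 61]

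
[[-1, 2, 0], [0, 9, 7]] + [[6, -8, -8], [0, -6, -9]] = [[5, -6, -8], [0, 3, -2]]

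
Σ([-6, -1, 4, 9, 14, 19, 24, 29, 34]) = 126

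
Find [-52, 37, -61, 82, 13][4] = 13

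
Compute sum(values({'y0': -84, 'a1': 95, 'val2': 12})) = 23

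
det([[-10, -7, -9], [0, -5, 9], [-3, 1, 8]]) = 814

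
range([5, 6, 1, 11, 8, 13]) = 12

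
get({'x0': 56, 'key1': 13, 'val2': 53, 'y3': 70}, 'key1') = 13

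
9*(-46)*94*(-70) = 2724120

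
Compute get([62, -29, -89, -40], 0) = 62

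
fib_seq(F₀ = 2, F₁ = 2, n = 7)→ F_2 = F_1 + F_0 = 4
F_3 = F_2 + F_1 = 6
F_4 = F_3 + F_2 = 10
...
= [2, 2, 4, 6, 10, 16, 26]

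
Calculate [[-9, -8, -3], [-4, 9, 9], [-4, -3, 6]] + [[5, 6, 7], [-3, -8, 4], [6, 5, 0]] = [[-4, -2, 4], [-7, 1, 13], [2, 2, 6]]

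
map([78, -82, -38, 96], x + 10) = 78+10=88, -82+10=-72, -38+10=-28, 96+10=106
= [88, -72, -28, 106]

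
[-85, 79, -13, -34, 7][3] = -34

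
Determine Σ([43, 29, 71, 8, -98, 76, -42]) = 43 + 29 + 71 + 8 + (-98) + 76 + (-42)
= 87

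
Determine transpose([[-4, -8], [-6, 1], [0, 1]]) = [[-4, -6, 0], [-8, 1, 1]]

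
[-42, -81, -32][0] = -42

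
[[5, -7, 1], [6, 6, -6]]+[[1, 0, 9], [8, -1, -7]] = [[6, -7, 10], [14, 5, -13]]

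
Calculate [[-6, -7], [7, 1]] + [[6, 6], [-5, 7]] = [[0, -1], [2, 8]]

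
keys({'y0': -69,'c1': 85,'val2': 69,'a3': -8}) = ['y0', 'c1', 'val2', 'a3']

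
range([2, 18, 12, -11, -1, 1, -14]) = 32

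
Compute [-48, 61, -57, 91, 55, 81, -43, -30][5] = 81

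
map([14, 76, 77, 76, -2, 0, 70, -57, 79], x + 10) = 14+10=24, 76+10=86, 77+10=87, 76+10=86, -2+10=8, 0+10=10, 70+10=80, -57+10=-47, 79+10=89
= [24, 86, 87, 86, 8, 10, 80, -47, 89]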